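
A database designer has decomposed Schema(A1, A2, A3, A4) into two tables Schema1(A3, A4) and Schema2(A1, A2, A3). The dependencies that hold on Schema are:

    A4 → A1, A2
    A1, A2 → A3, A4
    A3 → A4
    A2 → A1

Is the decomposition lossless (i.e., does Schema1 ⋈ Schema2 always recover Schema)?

Common attributes: Schema1 ∩ Schema2 = {A3}.
Closure of {A3}: A3 → A4 applies, adding A4; A4 → A1, A2 applies, adding A1, A2. So (A3)⁺ = {A1, A2, A3, A4}.
This closure contains every attribute of Schema1, so Schema1 ∩ Schema2 → Schema1. The join is lossless.

Yes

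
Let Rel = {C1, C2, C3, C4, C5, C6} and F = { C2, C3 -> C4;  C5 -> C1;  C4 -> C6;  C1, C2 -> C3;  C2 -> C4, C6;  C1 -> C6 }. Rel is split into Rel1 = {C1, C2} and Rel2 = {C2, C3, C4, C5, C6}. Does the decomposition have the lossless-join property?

No

Common attributes: Rel1 ∩ Rel2 = {C2}.
Closure of {C2}: C2 → C4, C6 applies, adding C4, C6. So (C2)⁺ = {C2, C4, C6}.
The closure contains neither all of Rel1 = {C1, C2} nor all of Rel2 = {C2, C3, C4, C5, C6}, so the common attributes are not a superkey of either fragment. The join is lossy.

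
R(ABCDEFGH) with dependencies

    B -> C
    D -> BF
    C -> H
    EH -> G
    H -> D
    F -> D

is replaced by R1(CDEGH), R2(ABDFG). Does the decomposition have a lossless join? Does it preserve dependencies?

lossy but dependency-preserving

Lossless test: (DG)⁺ = {BCDFGH}, which is a superkey of neither fragment — lossy.
Dependency preservation: B → C is not contained in any single fragment, but the restricted closure of its left-hand side across the fragments still reaches the right-hand side; the remaining FDs each lie inside some fragment. All dependencies are preserved.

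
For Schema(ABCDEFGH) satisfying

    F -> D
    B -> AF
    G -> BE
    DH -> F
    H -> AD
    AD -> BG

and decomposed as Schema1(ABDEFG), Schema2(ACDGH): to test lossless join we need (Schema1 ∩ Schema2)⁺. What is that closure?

Schema1 ∩ Schema2 = {ADG}.
G → BE applies, adding BE
B → AF applies, adding F
Closure: {ABDEFG}.

ABDEFG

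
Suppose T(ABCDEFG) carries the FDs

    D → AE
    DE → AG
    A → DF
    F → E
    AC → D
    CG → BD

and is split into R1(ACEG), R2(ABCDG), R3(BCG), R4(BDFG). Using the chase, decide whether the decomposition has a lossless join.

Yes

Chase test. Columns are ABCDEFG; row i has aⱼ where attribute j ∈ Ri, else bᵢⱼ.
Initial tableau (one row per fragment):
  row 1: a1 b12 a3 b14 a5 b16 a7
  row 2: a1 a2 a3 a4 b25 b26 a7
  row 3: b31 a2 a3 b34 b35 b36 a7
  row 4: b41 a2 b43 a4 b45 a6 a7
Rows 2 and 4 agree on D; apply D→AE and equate their AE entries.
Rows 1 and 2 agree on A; apply A→DF and equate their DF entries.
Rows 1 and 4 agree on A; apply A→DF and equate their DF entries.
Rows 1 and 2 agree on F; apply F→E and equate their E entries.
Rows 1 and 2 agree on CG; apply CG→BD and equate their BD entries.
Rows 1 and 3 agree on CG; apply CG→BD and equate their BD entries.
Rows 1 and 3 agree on D; apply D→AE and equate their AE entries.
Rows 1 and 3 agree on A; apply A→DF and equate their DF entries.
Row 1 is now all distinguished symbols — the join is lossless.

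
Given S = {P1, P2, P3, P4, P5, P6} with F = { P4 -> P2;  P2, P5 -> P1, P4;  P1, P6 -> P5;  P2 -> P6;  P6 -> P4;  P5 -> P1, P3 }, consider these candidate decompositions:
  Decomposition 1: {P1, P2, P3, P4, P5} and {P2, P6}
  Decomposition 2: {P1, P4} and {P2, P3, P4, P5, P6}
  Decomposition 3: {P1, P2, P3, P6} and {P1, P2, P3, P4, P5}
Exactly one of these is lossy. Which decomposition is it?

Decomposition 2

Decomposition 1: common = {P2}, closure = {P2, P4, P6} → lossless.
Decomposition 2: common = {P4}, closure = {P2, P4, P6} → lossy.
Decomposition 3: common = {P1, P2, P3}, closure = {P1, P2, P3, P4, P5, P6} → lossless.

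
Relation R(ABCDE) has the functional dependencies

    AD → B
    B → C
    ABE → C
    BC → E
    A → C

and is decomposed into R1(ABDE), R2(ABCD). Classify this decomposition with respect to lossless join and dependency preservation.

Lossless test: (ABD)⁺ = {ABCDE}, which contains all of one fragment — lossless.
Dependency preservation: ABE → C; BC → E are not contained in any single fragment, but the restricted closure of each left-hand side across the fragments still reaches the right-hand side; the remaining FDs each lie inside some fragment. All dependencies are preserved.

lossless and dependency-preserving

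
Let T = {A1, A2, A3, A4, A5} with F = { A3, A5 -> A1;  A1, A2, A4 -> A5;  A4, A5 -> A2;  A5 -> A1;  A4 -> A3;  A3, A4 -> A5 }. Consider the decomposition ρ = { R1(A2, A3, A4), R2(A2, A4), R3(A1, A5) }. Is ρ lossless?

No

Chase test. Columns are A1, A2, A3, A4, A5; row i has aⱼ where attribute j ∈ Ri, else bᵢⱼ.
Initial tableau (one row per fragment):
  row 1: b11 a2 a3 a4 b15
  row 2: b21 a2 b23 a4 b25
  row 3: a1 b32 b33 b34 a5
Rows 1 and 2 agree on A4; apply A4→A3 and equate their A3 entries.
Rows 1 and 2 agree on A3, A4; apply A3, A4→A5 and equate their A5 entries.
Rows 1 and 2 agree on A3, A5; apply A3, A5→A1 and equate their A1 entries.
No row becomes fully distinguished — the join is lossy.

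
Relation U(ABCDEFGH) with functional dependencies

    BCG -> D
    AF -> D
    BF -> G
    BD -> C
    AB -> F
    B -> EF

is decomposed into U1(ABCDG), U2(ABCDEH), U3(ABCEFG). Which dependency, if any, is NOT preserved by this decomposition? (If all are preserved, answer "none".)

Check AF → D: no single fragment contains all of {ADF}, and the restricted closure of {AF} across the fragments never reaches {D}.
BCG → D is preserved.
BF → G is preserved.
BD → C is preserved.
AB → F is preserved.
B → EF is preserved.

AF -> D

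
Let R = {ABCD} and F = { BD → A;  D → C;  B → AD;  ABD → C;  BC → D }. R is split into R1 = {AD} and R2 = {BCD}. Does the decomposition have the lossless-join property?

Common attributes: R1 ∩ R2 = {D}.
Closure of {D}: D → C applies, adding C. So (D)⁺ = {CD}.
The closure contains neither all of R1 = {AD} nor all of R2 = {BCD}, so the common attributes are not a superkey of either fragment. The join is lossy.

No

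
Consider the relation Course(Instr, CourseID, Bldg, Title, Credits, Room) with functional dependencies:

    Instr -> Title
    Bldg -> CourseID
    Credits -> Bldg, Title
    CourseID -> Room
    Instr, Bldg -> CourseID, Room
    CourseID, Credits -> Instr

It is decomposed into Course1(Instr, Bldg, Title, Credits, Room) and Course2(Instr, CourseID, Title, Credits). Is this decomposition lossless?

Yes

Common attributes: Course1 ∩ Course2 = {Instr, Title, Credits}.
Closure of {Instr, Title, Credits}: Credits → Bldg, Title applies, adding Bldg; Instr, Bldg → CourseID, Room applies, adding CourseID, Room. So (Instr, Title, Credits)⁺ = {Instr, CourseID, Bldg, Title, Credits, Room}.
This closure contains every attribute of Course1, so Course1 ∩ Course2 → Course1. The join is lossless.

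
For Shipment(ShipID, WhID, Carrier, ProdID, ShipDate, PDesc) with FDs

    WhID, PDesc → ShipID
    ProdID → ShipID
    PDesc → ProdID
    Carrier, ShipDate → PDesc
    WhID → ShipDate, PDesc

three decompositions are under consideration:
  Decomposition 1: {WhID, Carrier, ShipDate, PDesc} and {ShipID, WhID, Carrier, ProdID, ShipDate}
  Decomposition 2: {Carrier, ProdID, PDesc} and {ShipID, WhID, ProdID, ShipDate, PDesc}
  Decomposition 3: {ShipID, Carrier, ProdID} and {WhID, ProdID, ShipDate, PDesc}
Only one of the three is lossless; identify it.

Decomposition 1

Decomposition 1: common = {WhID, Carrier, ShipDate}, closure = {ShipID, WhID, Carrier, ProdID, ShipDate, PDesc} → lossless.
Decomposition 2: common = {ProdID, PDesc}, closure = {ShipID, ProdID, PDesc} → lossy.
Decomposition 3: common = {ProdID}, closure = {ShipID, ProdID} → lossy.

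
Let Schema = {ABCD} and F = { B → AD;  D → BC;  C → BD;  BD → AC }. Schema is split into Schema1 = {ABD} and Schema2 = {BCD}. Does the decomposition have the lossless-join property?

Yes

Common attributes: Schema1 ∩ Schema2 = {BD}.
Closure of {BD}: B → AD applies, adding A; D → BC applies, adding C. So (BD)⁺ = {ABCD}.
This closure contains every attribute of Schema1, so Schema1 ∩ Schema2 → Schema1. The join is lossless.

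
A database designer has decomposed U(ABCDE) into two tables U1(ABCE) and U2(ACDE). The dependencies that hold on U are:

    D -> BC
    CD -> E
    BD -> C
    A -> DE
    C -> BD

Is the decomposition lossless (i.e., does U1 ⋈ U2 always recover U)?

Yes

Common attributes: U1 ∩ U2 = {ACE}.
Closure of {ACE}: A → DE applies, adding D; C → BD applies, adding B. So (ACE)⁺ = {ABCDE}.
This closure contains every attribute of U1, so U1 ∩ U2 → U1. The join is lossless.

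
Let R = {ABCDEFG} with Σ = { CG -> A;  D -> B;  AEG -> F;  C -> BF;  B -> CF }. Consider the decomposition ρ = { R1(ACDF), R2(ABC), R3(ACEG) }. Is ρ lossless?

Chase test. Columns are ABCDEFG; row i has aⱼ where attribute j ∈ Ri, else bᵢⱼ.
Initial tableau (one row per fragment):
  row 1: a1 b12 a3 a4 b15 a6 b17
  row 2: a1 a2 a3 b24 b25 b26 b27
  row 3: a1 b32 a3 b34 a5 b36 a7
Rows 1 and 2 agree on C; apply C→BF and equate their BF entries.
Rows 1 and 3 agree on C; apply C→BF and equate their BF entries.
No row becomes fully distinguished — the join is lossy.

No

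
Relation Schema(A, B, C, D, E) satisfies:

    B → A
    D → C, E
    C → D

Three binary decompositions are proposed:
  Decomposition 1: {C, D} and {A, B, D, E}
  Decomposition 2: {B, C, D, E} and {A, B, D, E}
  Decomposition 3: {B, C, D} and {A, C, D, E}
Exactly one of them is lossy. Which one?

Decomposition 1: common = {D}, closure = {C, D, E} → lossless.
Decomposition 2: common = {B, D, E}, closure = {A, B, C, D, E} → lossless.
Decomposition 3: common = {C, D}, closure = {C, D, E} → lossy.

Decomposition 3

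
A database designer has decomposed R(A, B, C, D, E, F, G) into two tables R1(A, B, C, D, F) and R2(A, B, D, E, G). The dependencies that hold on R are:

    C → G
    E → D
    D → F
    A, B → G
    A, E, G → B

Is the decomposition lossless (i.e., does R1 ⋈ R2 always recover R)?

No

Common attributes: R1 ∩ R2 = {A, B, D}.
Closure of {A, B, D}: D → F applies, adding F; A, B → G applies, adding G. So (A, B, D)⁺ = {A, B, D, F, G}.
The closure contains neither all of R1 = {A, B, C, D, F} nor all of R2 = {A, B, D, E, G}, so the common attributes are not a superkey of either fragment. The join is lossy.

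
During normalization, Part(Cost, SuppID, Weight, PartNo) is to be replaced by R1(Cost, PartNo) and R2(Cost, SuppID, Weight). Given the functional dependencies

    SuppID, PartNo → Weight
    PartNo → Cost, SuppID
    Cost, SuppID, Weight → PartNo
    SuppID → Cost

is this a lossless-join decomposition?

No

Common attributes: R1 ∩ R2 = {Cost}.
No dependency enlarges {Cost}, so (Cost)⁺ = {Cost}.
The closure contains neither all of R1 = {Cost, PartNo} nor all of R2 = {Cost, SuppID, Weight}, so the common attributes are not a superkey of either fragment. The join is lossy.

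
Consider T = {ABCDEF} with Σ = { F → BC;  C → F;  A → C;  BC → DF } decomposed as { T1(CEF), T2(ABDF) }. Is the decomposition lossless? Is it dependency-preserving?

Lossless test: (F)⁺ = {BCDF}, which is a superkey of neither fragment — lossy.
Dependency preservation: F → BC; A → C; BC → DF are not contained in any single fragment, but the restricted closure of each left-hand side across the fragments still reaches the right-hand side; the remaining FDs each lie inside some fragment. All dependencies are preserved.

lossy but dependency-preserving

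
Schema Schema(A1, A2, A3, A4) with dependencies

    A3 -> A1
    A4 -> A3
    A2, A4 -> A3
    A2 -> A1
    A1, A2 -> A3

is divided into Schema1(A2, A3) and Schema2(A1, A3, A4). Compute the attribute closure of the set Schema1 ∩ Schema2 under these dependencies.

Schema1 ∩ Schema2 = {A3}.
A3 → A1 applies, adding A1
Closure: {A1, A3}.

A1, A3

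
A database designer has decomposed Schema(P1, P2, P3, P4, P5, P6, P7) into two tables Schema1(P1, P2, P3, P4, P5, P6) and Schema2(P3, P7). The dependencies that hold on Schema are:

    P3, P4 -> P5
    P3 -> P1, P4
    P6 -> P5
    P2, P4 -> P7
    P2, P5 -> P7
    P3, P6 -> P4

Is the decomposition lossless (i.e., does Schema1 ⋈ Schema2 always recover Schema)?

Common attributes: Schema1 ∩ Schema2 = {P3}.
Closure of {P3}: P3 → P1, P4 applies, adding P1, P4; P3, P4 → P5 applies, adding P5. So (P3)⁺ = {P1, P3, P4, P5}.
The closure contains neither all of Schema1 = {P1, P2, P3, P4, P5, P6} nor all of Schema2 = {P3, P7}, so the common attributes are not a superkey of either fragment. The join is lossy.

No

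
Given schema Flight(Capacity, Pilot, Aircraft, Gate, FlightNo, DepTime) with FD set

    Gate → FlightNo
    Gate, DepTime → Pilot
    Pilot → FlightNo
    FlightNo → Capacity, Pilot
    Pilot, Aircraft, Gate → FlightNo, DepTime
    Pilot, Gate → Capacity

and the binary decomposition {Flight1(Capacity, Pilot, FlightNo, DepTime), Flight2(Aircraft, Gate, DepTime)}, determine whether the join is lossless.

Common attributes: Flight1 ∩ Flight2 = {DepTime}.
No dependency enlarges {DepTime}, so (DepTime)⁺ = {DepTime}.
The closure contains neither all of Flight1 = {Capacity, Pilot, FlightNo, DepTime} nor all of Flight2 = {Aircraft, Gate, DepTime}, so the common attributes are not a superkey of either fragment. The join is lossy.

No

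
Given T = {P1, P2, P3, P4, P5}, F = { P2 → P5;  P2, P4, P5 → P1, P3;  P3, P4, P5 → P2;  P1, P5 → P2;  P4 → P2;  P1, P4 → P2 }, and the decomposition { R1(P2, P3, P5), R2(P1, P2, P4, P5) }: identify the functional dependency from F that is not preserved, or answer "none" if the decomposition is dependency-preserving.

P2, P4, P5 → P1, P3

Check P2, P4, P5 → P1, P3: no single fragment contains all of {P1, P2, P3, P4, P5}, and the restricted closure of {P2, P4, P5} across the fragments never reaches {P1, P3}.
P2 → P5 is preserved.
P3, P4, P5 → P2 is preserved.
P1, P5 → P2 is preserved.
P4 → P2 is preserved.
P1, P4 → P2 is preserved.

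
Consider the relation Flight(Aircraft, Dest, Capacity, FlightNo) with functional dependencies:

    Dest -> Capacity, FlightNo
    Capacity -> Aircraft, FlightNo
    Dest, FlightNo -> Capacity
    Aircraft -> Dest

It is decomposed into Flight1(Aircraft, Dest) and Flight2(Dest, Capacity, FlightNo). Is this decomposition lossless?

Common attributes: Flight1 ∩ Flight2 = {Dest}.
Closure of {Dest}: Dest → Capacity, FlightNo applies, adding Capacity, FlightNo; Capacity → Aircraft, FlightNo applies, adding Aircraft. So (Dest)⁺ = {Aircraft, Dest, Capacity, FlightNo}.
This closure contains every attribute of Flight1, so Flight1 ∩ Flight2 → Flight1. The join is lossless.

Yes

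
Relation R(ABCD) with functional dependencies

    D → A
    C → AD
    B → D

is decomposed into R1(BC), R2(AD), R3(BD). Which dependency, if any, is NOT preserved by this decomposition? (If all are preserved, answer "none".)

C → AD

Check C → AD: no single fragment contains all of {ACD}, and the restricted closure of {C} across the fragments never reaches {AD}.
D → A is preserved.
B → D is preserved.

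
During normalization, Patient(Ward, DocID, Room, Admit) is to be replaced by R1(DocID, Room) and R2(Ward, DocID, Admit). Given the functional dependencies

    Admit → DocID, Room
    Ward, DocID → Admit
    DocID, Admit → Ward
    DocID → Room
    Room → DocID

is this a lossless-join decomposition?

Yes

Common attributes: R1 ∩ R2 = {DocID}.
Closure of {DocID}: DocID → Room applies, adding Room. So (DocID)⁺ = {DocID, Room}.
This closure contains every attribute of R1, so R1 ∩ R2 → R1. The join is lossless.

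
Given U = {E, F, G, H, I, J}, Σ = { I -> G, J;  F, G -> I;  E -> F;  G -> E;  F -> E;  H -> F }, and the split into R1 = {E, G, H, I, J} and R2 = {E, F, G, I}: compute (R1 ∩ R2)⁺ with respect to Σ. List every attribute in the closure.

E, F, G, I, J

R1 ∩ R2 = {E, G, I}.
I → G, J applies, adding J
E → F applies, adding F
Closure: {E, F, G, I, J}.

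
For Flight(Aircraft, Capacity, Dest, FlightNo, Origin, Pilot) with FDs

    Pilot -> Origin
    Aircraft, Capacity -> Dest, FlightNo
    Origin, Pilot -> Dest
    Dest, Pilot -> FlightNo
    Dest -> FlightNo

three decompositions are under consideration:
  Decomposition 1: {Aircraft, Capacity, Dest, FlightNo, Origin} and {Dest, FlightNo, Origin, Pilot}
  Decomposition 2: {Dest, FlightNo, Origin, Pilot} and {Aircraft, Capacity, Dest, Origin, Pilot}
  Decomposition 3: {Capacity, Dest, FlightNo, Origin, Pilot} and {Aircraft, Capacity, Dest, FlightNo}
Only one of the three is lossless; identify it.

Decomposition 2

Decomposition 1: common = {Dest, FlightNo, Origin}, closure = {Dest, FlightNo, Origin} → lossy.
Decomposition 2: common = {Dest, Origin, Pilot}, closure = {Dest, FlightNo, Origin, Pilot} → lossless.
Decomposition 3: common = {Capacity, Dest, FlightNo}, closure = {Capacity, Dest, FlightNo} → lossy.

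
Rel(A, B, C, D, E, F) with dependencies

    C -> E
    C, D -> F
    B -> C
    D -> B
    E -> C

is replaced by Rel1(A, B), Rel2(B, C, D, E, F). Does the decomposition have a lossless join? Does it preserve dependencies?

lossy but dependency-preserving

Lossless test: (B)⁺ = {B, C, E}, which is a superkey of neither fragment — lossy.
Dependency preservation: every FD's attributes lie within a single fragment, so each can be enforced locally — preserved.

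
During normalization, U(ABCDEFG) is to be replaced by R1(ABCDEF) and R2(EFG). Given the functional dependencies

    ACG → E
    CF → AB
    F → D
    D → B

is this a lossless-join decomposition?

No

Common attributes: R1 ∩ R2 = {EF}.
Closure of {EF}: F → D applies, adding D; D → B applies, adding B. So (EF)⁺ = {BDEF}.
The closure contains neither all of R1 = {ABCDEF} nor all of R2 = {EFG}, so the common attributes are not a superkey of either fragment. The join is lossy.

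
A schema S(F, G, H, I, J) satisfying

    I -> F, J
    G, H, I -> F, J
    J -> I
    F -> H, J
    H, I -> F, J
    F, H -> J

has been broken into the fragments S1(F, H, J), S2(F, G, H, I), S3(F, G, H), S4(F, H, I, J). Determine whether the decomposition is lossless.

Chase test. Columns are F, G, H, I, J; row i has aⱼ where attribute j ∈ Si, else bᵢⱼ.
Initial tableau (one row per fragment):
  row 1: a1 b12 a3 b14 a5
  row 2: a1 a2 a3 a4 b25
  row 3: a1 a2 a3 b34 b35
  row 4: a1 b42 a3 a4 a5
Rows 2 and 4 agree on I; apply I→F, J and equate their F, J entries.
Rows 1 and 2 agree on J; apply J→I and equate their I entries.
Rows 1 and 3 agree on F; apply F→H, J and equate their H, J entries.
Rows 1 and 3 agree on J; apply J→I and equate their I entries.
Row 2 is now all distinguished symbols — the join is lossless.

Yes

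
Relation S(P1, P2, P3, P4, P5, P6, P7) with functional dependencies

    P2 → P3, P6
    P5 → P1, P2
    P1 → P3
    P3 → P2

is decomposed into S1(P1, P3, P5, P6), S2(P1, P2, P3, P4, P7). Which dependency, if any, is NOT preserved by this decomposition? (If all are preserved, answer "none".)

P2 → P3, P6: restricted closure across fragments reaches P3, P6.
P5 → P1, P2: restricted closure across fragments reaches P1, P2.
P1 → P3 lies within S1.
P3 → P2 lies within S2.
Every dependency is enforceable on the fragments, so the decomposition is dependency-preserving.

none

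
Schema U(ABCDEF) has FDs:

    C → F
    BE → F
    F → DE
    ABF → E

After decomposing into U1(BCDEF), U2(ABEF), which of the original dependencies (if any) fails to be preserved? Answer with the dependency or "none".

none

C → F lies within U1.
BE → F lies within U1.
F → DE lies within U1.
ABF → E lies within U2.
Every dependency is enforceable on the fragments, so the decomposition is dependency-preserving.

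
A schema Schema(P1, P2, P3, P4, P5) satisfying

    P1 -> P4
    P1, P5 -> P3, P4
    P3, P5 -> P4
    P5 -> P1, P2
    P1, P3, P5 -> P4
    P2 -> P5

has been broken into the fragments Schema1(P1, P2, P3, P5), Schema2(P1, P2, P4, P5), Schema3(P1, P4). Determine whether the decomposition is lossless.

Chase test. Columns are P1, P2, P3, P4, P5; row i has aⱼ where attribute j ∈ Schemai, else bᵢⱼ.
Initial tableau (one row per fragment):
  row 1: a1 a2 a3 b14 a5
  row 2: a1 a2 b23 a4 a5
  row 3: a1 b32 b33 a4 b35
Rows 1 and 2 agree on P1; apply P1→P4 and equate their P4 entries.
Rows 1 and 2 agree on P1, P5; apply P1, P5→P3, P4 and equate their P3, P4 entries.
Row 1 is now all distinguished symbols — the join is lossless.

Yes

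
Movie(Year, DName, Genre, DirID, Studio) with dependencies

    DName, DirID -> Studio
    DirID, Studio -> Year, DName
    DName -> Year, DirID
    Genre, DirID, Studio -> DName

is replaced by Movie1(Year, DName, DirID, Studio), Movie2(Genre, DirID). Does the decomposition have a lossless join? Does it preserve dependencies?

lossy but dependency-preserving

Lossless test: (DirID)⁺ = {DirID}, which is a superkey of neither fragment — lossy.
Dependency preservation: Genre, DirID, Studio → DName is not contained in any single fragment, but the restricted closure of its left-hand side across the fragments still reaches the right-hand side; the remaining FDs each lie inside some fragment. All dependencies are preserved.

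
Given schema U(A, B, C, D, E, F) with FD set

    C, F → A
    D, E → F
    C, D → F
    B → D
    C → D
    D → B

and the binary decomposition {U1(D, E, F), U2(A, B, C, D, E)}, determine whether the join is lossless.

Yes

Common attributes: U1 ∩ U2 = {D, E}.
Closure of {D, E}: D, E → F applies, adding F; D → B applies, adding B. So (D, E)⁺ = {B, D, E, F}.
This closure contains every attribute of U1, so U1 ∩ U2 → U1. The join is lossless.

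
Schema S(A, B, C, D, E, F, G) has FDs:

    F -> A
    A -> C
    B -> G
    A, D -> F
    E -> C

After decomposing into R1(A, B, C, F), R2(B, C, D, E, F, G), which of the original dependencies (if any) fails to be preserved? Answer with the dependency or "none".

A, D -> F

Check A, D → F: no single fragment contains all of {A, D, F}, and the restricted closure of {A, D} across the fragments never reaches {F}.
F → A is preserved.
A → C is preserved.
B → G is preserved.
E → C is preserved.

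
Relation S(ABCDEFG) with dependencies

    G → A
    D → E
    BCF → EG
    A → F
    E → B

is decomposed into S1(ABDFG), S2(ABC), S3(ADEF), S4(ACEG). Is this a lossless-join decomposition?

No

Chase test. Columns are ABCDEFG; row i has aⱼ where attribute j ∈ Si, else bᵢⱼ.
Initial tableau (one row per fragment):
  row 1: a1 a2 b13 a4 b15 a6 a7
  row 2: a1 a2 a3 b24 b25 b26 b27
  row 3: a1 b32 b33 a4 a5 a6 b37
  row 4: a1 b42 a3 b44 a5 b46 a7
Rows 1 and 3 agree on D; apply D→E and equate their E entries.
Rows 1 and 2 agree on A; apply A→F and equate their F entries.
Rows 1 and 4 agree on A; apply A→F and equate their F entries.
Rows 1 and 3 agree on E; apply E→B and equate their B entries.
Rows 1 and 4 agree on E; apply E→B and equate their B entries.
Rows 2 and 4 agree on BCF; apply BCF→EG and equate their EG entries.
No row becomes fully distinguished — the join is lossy.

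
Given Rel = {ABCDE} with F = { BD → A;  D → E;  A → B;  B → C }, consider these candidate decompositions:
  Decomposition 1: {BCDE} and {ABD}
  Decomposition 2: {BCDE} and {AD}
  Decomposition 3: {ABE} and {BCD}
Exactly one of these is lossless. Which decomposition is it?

Decomposition 1: common = {BD}, closure = {ABCDE} → lossless.
Decomposition 2: common = {D}, closure = {DE} → lossy.
Decomposition 3: common = {B}, closure = {BC} → lossy.

Decomposition 1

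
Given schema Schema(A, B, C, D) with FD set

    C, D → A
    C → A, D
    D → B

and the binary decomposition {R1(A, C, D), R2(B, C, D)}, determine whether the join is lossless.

Yes

Common attributes: R1 ∩ R2 = {C, D}.
Closure of {C, D}: C, D → A applies, adding A; D → B applies, adding B. So (C, D)⁺ = {A, B, C, D}.
This closure contains every attribute of R1, so R1 ∩ R2 → R1. The join is lossless.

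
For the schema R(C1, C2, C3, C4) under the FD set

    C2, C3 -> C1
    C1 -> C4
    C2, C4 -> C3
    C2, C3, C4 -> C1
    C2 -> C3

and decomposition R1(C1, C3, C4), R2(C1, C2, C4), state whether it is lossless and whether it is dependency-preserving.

Lossless test: (C1, C4)⁺ = {C1, C4}, which is a superkey of neither fragment — lossy.
Dependency preservation: the restricted closure of {C2, C4} across the fragments never reaches {C3}, so C2, C4 → C3 cannot be enforced without a join — not preserved.

lossy and not dependency-preserving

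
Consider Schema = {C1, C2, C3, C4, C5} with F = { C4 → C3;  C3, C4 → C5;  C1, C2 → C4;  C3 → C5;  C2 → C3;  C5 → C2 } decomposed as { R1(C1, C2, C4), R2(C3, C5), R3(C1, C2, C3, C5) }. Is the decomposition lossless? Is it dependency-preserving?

Lossless test (chase): Rows 1 and 3 agree on C1, C2; apply C1, C2→C4 and equate their C4 entries. Rows 1 and 3 agree on C2; apply C2→C3 and equate their C3 entries. Rows 2 and 3 agree on C5; apply C5→C2 and equate their C2 entries. Rows 1 and 3 agree on C3, C4; apply C3, C4→C5 and equate their C5 entries. Row 1 is now all distinguished symbols — the join is lossless.
Dependency preservation: C4 → C3; C3, C4 → C5 are not contained in any single fragment, but the restricted closure of each left-hand side across the fragments still reaches the right-hand side; the remaining FDs each lie inside some fragment. All dependencies are preserved.

lossless and dependency-preserving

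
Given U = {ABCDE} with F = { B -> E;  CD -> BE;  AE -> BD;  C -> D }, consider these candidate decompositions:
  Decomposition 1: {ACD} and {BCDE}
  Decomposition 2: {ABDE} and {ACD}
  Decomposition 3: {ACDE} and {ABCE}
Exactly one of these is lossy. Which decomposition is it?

Decomposition 1: common = {CD}, closure = {BCDE} → lossless.
Decomposition 2: common = {AD}, closure = {AD} → lossy.
Decomposition 3: common = {ACE}, closure = {ABCDE} → lossless.

Decomposition 2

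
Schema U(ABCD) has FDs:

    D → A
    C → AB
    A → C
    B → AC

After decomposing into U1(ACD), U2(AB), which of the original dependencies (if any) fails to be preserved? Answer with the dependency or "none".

D → A lies within U1.
C → AB: restricted closure across fragments reaches AB.
A → C lies within U1.
B → AC: restricted closure across fragments reaches AC.
Every dependency is enforceable on the fragments, so the decomposition is dependency-preserving.

none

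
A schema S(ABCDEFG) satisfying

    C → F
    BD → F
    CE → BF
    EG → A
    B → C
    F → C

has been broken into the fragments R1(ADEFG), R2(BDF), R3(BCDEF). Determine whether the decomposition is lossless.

Yes

Chase test. Columns are ABCDEFG; row i has aⱼ where attribute j ∈ Ri, else bᵢⱼ.
Initial tableau (one row per fragment):
  row 1: a1 b12 b13 a4 a5 a6 a7
  row 2: b21 a2 b23 a4 b25 a6 b27
  row 3: b31 a2 a3 a4 a5 a6 b37
Rows 2 and 3 agree on B; apply B→C and equate their C entries.
Rows 1 and 2 agree on F; apply F→C and equate their C entries.
Rows 1 and 3 agree on CE; apply CE→BF and equate their BF entries.
Row 1 is now all distinguished symbols — the join is lossless.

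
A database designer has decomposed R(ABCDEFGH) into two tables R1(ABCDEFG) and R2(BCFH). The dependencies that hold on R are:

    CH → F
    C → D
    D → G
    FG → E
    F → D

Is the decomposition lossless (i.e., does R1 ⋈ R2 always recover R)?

No

Common attributes: R1 ∩ R2 = {BCF}.
Closure of {BCF}: C → D applies, adding D; D → G applies, adding G; FG → E applies, adding E. So (BCF)⁺ = {BCDEFG}.
The closure contains neither all of R1 = {ABCDEFG} nor all of R2 = {BCFH}, so the common attributes are not a superkey of either fragment. The join is lossy.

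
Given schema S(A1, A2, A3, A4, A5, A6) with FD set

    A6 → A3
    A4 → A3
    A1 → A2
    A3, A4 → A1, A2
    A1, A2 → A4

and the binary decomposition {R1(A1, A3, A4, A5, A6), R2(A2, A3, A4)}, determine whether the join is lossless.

Yes

Common attributes: R1 ∩ R2 = {A3, A4}.
Closure of {A3, A4}: A3, A4 → A1, A2 applies, adding A1, A2. So (A3, A4)⁺ = {A1, A2, A3, A4}.
This closure contains every attribute of R2, so R1 ∩ R2 → R2. The join is lossless.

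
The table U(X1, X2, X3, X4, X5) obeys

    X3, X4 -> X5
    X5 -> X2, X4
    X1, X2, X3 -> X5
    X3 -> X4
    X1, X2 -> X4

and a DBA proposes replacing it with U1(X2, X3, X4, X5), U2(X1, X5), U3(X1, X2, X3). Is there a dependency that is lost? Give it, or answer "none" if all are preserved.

Check X1, X2 → X4: no single fragment contains all of {X1, X2, X4}, and the restricted closure of {X1, X2} across the fragments never reaches {X4}.
X3, X4 → X5 is preserved.
X5 → X2, X4 is preserved.
X1, X2, X3 → X5 is preserved.
X3 → X4 is preserved.

X1, X2 -> X4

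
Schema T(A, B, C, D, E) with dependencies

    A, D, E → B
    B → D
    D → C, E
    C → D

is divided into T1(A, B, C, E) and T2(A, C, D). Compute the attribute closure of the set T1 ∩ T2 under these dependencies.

A, B, C, D, E

T1 ∩ T2 = {A, C}.
C → D applies, adding D
D → C, E applies, adding E
A, D, E → B applies, adding B
Closure: {A, B, C, D, E}.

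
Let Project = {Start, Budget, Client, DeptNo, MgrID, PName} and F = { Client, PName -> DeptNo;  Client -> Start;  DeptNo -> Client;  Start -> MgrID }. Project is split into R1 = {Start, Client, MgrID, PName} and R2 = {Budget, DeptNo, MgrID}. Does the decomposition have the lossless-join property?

Common attributes: R1 ∩ R2 = {MgrID}.
No dependency enlarges {MgrID}, so (MgrID)⁺ = {MgrID}.
The closure contains neither all of R1 = {Start, Client, MgrID, PName} nor all of R2 = {Budget, DeptNo, MgrID}, so the common attributes are not a superkey of either fragment. The join is lossy.

No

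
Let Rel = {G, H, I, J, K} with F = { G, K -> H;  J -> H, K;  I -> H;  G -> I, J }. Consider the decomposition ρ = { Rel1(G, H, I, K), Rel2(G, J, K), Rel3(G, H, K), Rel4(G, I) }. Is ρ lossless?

Chase test. Columns are G, H, I, J, K; row i has aⱼ where attribute j ∈ Reli, else bᵢⱼ.
Initial tableau (one row per fragment):
  row 1: a1 a2 a3 b14 a5
  row 2: a1 b22 b23 a4 a5
  row 3: a1 a2 b33 b34 a5
  row 4: a1 b42 a3 b44 b45
Rows 1 and 2 agree on G, K; apply G, K→H and equate their H entries.
Rows 1 and 4 agree on I; apply I→H and equate their H entries.
Rows 1 and 2 agree on G; apply G→I, J and equate their I, J entries.
Rows 1 and 3 agree on G; apply G→I, J and equate their I, J entries.
Rows 1 and 4 agree on G; apply G→I, J and equate their I, J entries.
Rows 1 and 4 agree on J; apply J→H, K and equate their H, K entries.
Row 1 is now all distinguished symbols — the join is lossless.

Yes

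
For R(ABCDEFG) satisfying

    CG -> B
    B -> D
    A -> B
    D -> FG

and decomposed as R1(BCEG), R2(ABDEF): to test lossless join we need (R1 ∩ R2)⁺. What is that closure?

BDEFG

R1 ∩ R2 = {BE}.
B → D applies, adding D
D → FG applies, adding FG
Closure: {BDEFG}.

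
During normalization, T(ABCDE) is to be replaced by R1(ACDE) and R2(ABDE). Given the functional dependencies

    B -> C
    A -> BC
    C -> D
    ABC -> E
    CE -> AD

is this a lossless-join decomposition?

Common attributes: R1 ∩ R2 = {ADE}.
Closure of {ADE}: A → BC applies, adding BC. So (ADE)⁺ = {ABCDE}.
This closure contains every attribute of R1, so R1 ∩ R2 → R1. The join is lossless.

Yes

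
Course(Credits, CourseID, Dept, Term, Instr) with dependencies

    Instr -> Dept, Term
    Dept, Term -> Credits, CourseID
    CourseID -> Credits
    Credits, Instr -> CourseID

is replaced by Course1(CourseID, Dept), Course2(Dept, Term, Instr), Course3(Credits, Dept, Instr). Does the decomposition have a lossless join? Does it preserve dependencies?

Lossless test (chase): Rows 2 and 3 agree on Instr; apply Instr→Dept, Term and equate their Dept, Term entries. Rows 2 and 3 agree on Dept, Term; apply Dept, Term→Credits, CourseID and equate their Credits, CourseID entries. No row becomes fully distinguished — the join is lossy.
Dependency preservation: the restricted closure of {Dept, Term} across the fragments never reaches {Credits, CourseID}, so Dept, Term → Credits, CourseID cannot be enforced without a join — not preserved.

lossy and not dependency-preserving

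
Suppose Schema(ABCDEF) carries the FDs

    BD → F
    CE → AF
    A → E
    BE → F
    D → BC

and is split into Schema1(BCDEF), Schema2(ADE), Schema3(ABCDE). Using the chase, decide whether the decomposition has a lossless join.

Yes

Chase test. Columns are ABCDEF; row i has aⱼ where attribute j ∈ Schemai, else bᵢⱼ.
Initial tableau (one row per fragment):
  row 1: b11 a2 a3 a4 a5 a6
  row 2: a1 b22 b23 a4 a5 b26
  row 3: a1 a2 a3 a4 a5 b36
Rows 1 and 3 agree on BD; apply BD→F and equate their F entries.
Rows 1 and 3 agree on CE; apply CE→AF and equate their AF entries.
Rows 1 and 2 agree on D; apply D→BC and equate their BC entries.
Rows 1 and 2 agree on BD; apply BD→F and equate their F entries.
Row 1 is now all distinguished symbols — the join is lossless.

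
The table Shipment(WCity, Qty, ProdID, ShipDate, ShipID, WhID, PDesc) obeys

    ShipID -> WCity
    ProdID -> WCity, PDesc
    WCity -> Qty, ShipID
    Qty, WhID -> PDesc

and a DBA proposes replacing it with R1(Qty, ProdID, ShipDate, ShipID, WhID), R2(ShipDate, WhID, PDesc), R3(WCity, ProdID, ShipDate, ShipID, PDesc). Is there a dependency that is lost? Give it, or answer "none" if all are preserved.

Qty, WhID -> PDesc

Check Qty, WhID → PDesc: no single fragment contains all of {Qty, WhID, PDesc}, and the restricted closure of {Qty, WhID} across the fragments never reaches {PDesc}.
ShipID → WCity is preserved.
ProdID → WCity, PDesc is preserved.
WCity → Qty, ShipID is preserved.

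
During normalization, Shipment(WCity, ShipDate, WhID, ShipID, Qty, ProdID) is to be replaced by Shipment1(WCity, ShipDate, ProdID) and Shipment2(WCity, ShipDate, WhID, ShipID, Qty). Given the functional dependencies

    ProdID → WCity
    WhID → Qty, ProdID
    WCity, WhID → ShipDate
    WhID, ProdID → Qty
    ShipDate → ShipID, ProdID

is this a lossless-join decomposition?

Yes

Common attributes: Shipment1 ∩ Shipment2 = {WCity, ShipDate}.
Closure of {WCity, ShipDate}: ShipDate → ShipID, ProdID applies, adding ShipID, ProdID. So (WCity, ShipDate)⁺ = {WCity, ShipDate, ShipID, ProdID}.
This closure contains every attribute of Shipment1, so Shipment1 ∩ Shipment2 → Shipment1. The join is lossless.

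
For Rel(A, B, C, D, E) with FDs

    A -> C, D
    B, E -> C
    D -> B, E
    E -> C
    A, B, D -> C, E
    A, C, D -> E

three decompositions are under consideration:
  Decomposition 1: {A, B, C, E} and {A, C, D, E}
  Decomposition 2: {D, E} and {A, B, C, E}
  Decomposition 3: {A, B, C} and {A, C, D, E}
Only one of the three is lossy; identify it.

Decomposition 1: common = {A, C, E}, closure = {A, B, C, D, E} → lossless.
Decomposition 2: common = {E}, closure = {C, E} → lossy.
Decomposition 3: common = {A, C}, closure = {A, B, C, D, E} → lossless.

Decomposition 2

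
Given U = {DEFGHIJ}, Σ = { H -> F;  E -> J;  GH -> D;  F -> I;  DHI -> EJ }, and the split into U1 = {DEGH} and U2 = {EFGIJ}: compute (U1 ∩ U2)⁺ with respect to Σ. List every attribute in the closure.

EGJ

U1 ∩ U2 = {EG}.
E → J applies, adding J
Closure: {EGJ}.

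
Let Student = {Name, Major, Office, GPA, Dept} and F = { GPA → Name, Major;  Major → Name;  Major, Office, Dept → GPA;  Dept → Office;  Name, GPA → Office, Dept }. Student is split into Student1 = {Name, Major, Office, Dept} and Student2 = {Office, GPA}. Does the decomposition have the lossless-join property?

No

Common attributes: Student1 ∩ Student2 = {Office}.
No dependency enlarges {Office}, so (Office)⁺ = {Office}.
The closure contains neither all of Student1 = {Name, Major, Office, Dept} nor all of Student2 = {Office, GPA}, so the common attributes are not a superkey of either fragment. The join is lossy.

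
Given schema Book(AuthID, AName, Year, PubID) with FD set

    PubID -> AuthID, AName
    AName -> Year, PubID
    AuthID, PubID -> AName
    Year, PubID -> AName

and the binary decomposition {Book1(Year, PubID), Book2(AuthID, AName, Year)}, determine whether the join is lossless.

No

Common attributes: Book1 ∩ Book2 = {Year}.
No dependency enlarges {Year}, so (Year)⁺ = {Year}.
The closure contains neither all of Book1 = {Year, PubID} nor all of Book2 = {AuthID, AName, Year}, so the common attributes are not a superkey of either fragment. The join is lossy.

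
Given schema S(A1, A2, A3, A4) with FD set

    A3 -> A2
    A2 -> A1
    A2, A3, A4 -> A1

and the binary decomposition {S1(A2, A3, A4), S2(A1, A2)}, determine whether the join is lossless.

Common attributes: S1 ∩ S2 = {A2}.
Closure of {A2}: A2 → A1 applies, adding A1. So (A2)⁺ = {A1, A2}.
This closure contains every attribute of S2, so S1 ∩ S2 → S2. The join is lossless.

Yes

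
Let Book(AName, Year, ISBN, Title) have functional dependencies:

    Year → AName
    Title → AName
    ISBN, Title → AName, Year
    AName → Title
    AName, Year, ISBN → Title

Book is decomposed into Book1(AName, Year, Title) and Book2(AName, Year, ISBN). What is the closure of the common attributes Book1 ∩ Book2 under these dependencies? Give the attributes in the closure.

Book1 ∩ Book2 = {AName, Year}.
AName → Title applies, adding Title
Closure: {AName, Year, Title}.

AName, Year, Title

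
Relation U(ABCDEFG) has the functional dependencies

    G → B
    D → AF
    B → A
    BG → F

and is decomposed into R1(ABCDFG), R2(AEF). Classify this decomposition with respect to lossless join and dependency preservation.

Lossless test: (AF)⁺ = {AF}, which is a superkey of neither fragment — lossy.
Dependency preservation: every FD's attributes lie within a single fragment, so each can be enforced locally — preserved.

lossy but dependency-preserving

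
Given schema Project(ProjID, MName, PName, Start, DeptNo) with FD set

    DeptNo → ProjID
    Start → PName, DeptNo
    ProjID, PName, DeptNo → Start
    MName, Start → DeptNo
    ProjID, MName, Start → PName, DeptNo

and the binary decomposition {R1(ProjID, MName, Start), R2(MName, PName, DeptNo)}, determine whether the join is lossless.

Common attributes: R1 ∩ R2 = {MName}.
No dependency enlarges {MName}, so (MName)⁺ = {MName}.
The closure contains neither all of R1 = {ProjID, MName, Start} nor all of R2 = {MName, PName, DeptNo}, so the common attributes are not a superkey of either fragment. The join is lossy.

No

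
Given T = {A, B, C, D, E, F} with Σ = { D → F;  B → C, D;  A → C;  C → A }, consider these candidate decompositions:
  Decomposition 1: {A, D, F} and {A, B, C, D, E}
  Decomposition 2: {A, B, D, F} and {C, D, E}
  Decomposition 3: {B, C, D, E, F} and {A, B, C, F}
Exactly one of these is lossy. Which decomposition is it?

Decomposition 1: common = {A, D}, closure = {A, C, D, F} → lossless.
Decomposition 2: common = {D}, closure = {D, F} → lossy.
Decomposition 3: common = {B, C, F}, closure = {A, B, C, D, F} → lossless.

Decomposition 2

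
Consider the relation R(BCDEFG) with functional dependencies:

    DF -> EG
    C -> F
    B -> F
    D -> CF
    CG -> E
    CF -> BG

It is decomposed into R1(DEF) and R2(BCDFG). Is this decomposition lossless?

Yes

Common attributes: R1 ∩ R2 = {DF}.
Closure of {DF}: DF → EG applies, adding EG; D → CF applies, adding C; CF → BG applies, adding B. So (DF)⁺ = {BCDEFG}.
This closure contains every attribute of R1, so R1 ∩ R2 → R1. The join is lossless.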